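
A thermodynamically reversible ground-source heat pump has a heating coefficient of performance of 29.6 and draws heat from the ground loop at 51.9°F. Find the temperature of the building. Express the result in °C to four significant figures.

COP_HP = T_H/(T_H − T_C) rearranges to T_H = COP·T_C/(COP − 1).
With T_C = 284.21 K, T_H = 29.6 × 284.21/28.60 = 294.14 K.
Converting, 294.14 K = 20.99°C.

20.99 °C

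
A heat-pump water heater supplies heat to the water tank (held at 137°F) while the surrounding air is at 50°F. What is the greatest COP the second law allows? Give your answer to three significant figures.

In absolute terms T_C = 283.15 K and T_H = 331.48 K, so ΔT = 48.33 K.
For a reversible cycle, COP_Carnot = T_H/ΔT = 331.48/48.33 = 6.858.

6.86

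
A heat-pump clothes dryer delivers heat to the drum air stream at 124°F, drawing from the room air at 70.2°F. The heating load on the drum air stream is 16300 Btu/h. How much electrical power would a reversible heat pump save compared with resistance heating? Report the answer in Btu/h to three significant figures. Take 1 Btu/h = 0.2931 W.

In absolute terms T_C = 294.37 K and T_H = 324.26 K, so ΔT = 29.89 K.
COP_Carnot = T_H/ΔT = 324.26/29.89 = 10.85.
Resistance heating needs Ẇ_res = Q̇_H = 16300 Btu/h; the reversible heat pump needs only Ẇ_hp = Q̇_H/COP = 1502 Btu/h.
Saving = 16300 − 1502 = 14800 Btu/h.

14800 Btu/h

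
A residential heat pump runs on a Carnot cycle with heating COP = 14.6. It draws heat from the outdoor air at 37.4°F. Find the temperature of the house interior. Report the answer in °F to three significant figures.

73.9 °F

COP_HP = T_H/(T_H − T_C) rearranges to T_H = COP·T_C/(COP − 1).
With T_C = 276.15 K, T_H = 14.6 × 276.15/13.60 = 296.46 K.
Converting, 296.46 K = 73.95°F.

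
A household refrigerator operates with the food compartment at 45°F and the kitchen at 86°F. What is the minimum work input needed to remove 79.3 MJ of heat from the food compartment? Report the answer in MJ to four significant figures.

In absolute terms T_C = 280.37 K and T_H = 303.15 K, so ΔT = 22.78 K.
The reversible limit is COP_R = T_C/ΔT = 12.31, so W_min = Q_C/COP = Q_C·ΔT/T_C.
W_min = 79.30 × 22.78/280.37 = 6.442 MJ.

6.442 MJ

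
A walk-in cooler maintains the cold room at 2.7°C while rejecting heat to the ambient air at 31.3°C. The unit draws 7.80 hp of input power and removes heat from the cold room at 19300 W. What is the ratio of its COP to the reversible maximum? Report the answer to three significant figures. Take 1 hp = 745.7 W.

Converting, Q̇_C = 19300 W = 25.88 hp, so COP_actual = Q̇_C/Ẇ = 25.88/7.800 = 3.318.
In absolute terms T_C = 275.85 K and T_H = 304.45 K, so ΔT = 28.60 K.
COP_Carnot = T_C/ΔT = 275.85/28.60 = 9.645.
η_II = COP_actual/COP_Carnot = 3.318/9.645 = 0.3440.

0.344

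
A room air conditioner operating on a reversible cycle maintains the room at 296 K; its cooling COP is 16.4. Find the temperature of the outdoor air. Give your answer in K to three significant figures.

COP_R = T_C/(T_H − T_C) gives T_H − T_C = T_C/COP.
With T_C = 296.00 K, T_H = 296.00 × (1 + 1/16.4) = 314.05 K.

314 K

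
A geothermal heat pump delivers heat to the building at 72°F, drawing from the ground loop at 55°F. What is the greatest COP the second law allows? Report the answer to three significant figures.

31.3

In absolute terms T_C = 285.93 K and T_H = 295.37 K, so ΔT = 9.444 K.
For a reversible cycle, COP_Carnot = T_H/ΔT = 295.37/9.444 = 31.27.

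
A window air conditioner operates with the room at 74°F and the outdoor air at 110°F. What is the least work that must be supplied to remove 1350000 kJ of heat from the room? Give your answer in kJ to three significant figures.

91100 kJ

In absolute terms T_C = 296.48 K and T_H = 316.48 K, so ΔT = 20.00 K.
The reversible limit is COP_R = T_C/ΔT = 14.82, so W_min = Q_C/COP = Q_C·ΔT/T_C.
W_min = 1350000 × 20.00/296.48 = 91070 kJ.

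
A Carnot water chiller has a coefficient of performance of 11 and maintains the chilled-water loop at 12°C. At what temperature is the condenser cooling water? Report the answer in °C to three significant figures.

37.9 °C

COP_R = T_C/(T_H − T_C) gives T_H − T_C = T_C/COP.
With T_C = 285.15 K, T_H = 285.15 × (1 + 1/11) = 311.07 K.
Converting, 311.07 K = 37.92°C.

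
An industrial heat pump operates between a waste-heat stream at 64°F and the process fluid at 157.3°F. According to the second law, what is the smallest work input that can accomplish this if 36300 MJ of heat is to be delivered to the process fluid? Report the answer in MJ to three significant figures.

In absolute terms T_C = 290.93 K and T_H = 342.76 K, so ΔT = 51.83 K.
The reversible limit is COP_HP = T_H/ΔT = 6.613, so W_min = Q_H/COP = Q_H·ΔT/T_H.
W_min = 36300 × 51.83/342.76 = 5489 MJ.

5490 MJ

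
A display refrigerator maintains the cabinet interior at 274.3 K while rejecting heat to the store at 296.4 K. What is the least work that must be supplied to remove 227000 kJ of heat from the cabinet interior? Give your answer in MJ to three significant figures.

18.3 MJ

The reservoir spacing is ΔT = 296.4 − 274.3 = 22.10 K.
The reversible limit is COP_R = T_C/ΔT = 12.41, so W_min = Q_C/COP = Q_C·ΔT/T_C.
W_min = 227000 × 22.10/274.30 = 18290 kJ = 18.29 MJ.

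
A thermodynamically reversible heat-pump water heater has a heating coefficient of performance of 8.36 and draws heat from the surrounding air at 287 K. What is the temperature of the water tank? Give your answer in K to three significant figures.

326 K

COP_HP = T_H/(T_H − T_C) rearranges to T_H = COP·T_C/(COP − 1).
With T_C = 287.00 K, T_H = 8.36 × 287.00/7.360 = 325.99 K.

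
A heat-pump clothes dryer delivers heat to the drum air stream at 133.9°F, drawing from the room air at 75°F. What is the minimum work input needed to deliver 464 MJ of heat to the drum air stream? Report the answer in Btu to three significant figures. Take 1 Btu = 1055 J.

43600 Btu

In absolute terms T_C = 297.04 K and T_H = 329.76 K, so ΔT = 32.72 K.
The reversible limit is COP_HP = T_H/ΔT = 10.08, so W_min = Q_H/COP = Q_H·ΔT/T_H.
W_min = 464.0 × 32.72/329.76 = 46.04 MJ = 43640 Btu.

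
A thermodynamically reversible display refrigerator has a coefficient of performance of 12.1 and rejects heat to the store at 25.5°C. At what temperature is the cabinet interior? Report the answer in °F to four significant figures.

For a Carnot refrigerator COP_R = T_C/(T_H − T_C), so T_C = COP·T_H/(1 + COP).
With T_H = 298.65 K, T_C = 12.1 × 298.65/13.10 = 275.85 K.
Converting, 275.85 K = 36.86°F.

36.86 °F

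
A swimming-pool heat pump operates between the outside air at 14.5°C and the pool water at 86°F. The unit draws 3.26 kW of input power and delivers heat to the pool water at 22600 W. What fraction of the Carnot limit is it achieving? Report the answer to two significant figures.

Converting, Q̇_H = 22600 W = 22.60 kW, so COP_actual = Q̇_H/Ẇ = 22.60/3.260 = 6.933.
In absolute terms T_C = 287.65 K and T_H = 303.15 K, so ΔT = 15.50 K.
COP_Carnot = T_H/ΔT = 303.15/15.50 = 19.56.
η_II = COP_actual/COP_Carnot = 6.933/19.56 = 0.3545.

0.35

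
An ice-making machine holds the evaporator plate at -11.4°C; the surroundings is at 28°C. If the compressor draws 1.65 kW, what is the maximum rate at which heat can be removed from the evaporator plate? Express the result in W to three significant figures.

11000 W

In absolute terms T_C = 261.75 K and T_H = 301.15 K, so ΔT = 39.40 K.
COP_Carnot = T_C/ΔT = 261.75/39.40 = 6.643.
Q̇_max = COP_Carnot × Ẇ = 6.643 × 1.650 kW = 10.96 kW = 10960 W.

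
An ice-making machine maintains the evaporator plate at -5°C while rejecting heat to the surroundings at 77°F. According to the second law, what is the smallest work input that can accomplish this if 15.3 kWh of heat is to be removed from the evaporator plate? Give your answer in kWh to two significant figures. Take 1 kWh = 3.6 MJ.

In absolute terms T_C = 268.15 K and T_H = 298.15 K, so ΔT = 30.00 K.
The reversible limit is COP_R = T_C/ΔT = 8.938, so W_min = Q_C/COP = Q_C·ΔT/T_C.
W_min = 15.30 × 30.00/268.15 = 1.712 kWh.

1.7 kWh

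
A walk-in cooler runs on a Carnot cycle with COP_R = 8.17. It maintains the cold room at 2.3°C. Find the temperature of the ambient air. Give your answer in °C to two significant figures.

COP_R = T_C/(T_H − T_C) gives T_H − T_C = T_C/COP.
With T_C = 275.45 K, T_H = 275.45 × (1 + 1/8.17) = 309.16 K.
Converting, 309.16 K = 36.01°C.

36 °C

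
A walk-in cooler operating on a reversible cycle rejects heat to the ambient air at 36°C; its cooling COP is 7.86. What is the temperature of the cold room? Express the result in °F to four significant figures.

For a Carnot refrigerator COP_R = T_C/(T_H − T_C), so T_C = COP·T_H/(1 + COP).
With T_H = 309.15 K, T_C = 7.86 × 309.15/8.860 = 274.26 K.
Converting, 274.26 K = 33.99°F.

33.99 °F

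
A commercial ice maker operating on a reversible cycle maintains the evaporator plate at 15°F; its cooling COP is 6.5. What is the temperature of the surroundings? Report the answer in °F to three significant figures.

88.0 °F

COP_R = T_C/(T_H − T_C) gives T_H − T_C = T_C/COP.
With T_C = 263.71 K, T_H = 263.71 × (1 + 1/6.5) = 304.28 K.
Converting, 304.28 K = 88.03°F.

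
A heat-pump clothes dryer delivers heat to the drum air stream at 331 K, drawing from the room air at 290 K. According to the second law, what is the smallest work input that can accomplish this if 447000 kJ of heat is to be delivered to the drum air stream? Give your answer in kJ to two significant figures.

55000 kJ

The reservoir spacing is ΔT = 331 − 290 = 41.00 K.
The reversible limit is COP_HP = T_H/ΔT = 8.073, so W_min = Q_H/COP = Q_H·ΔT/T_H.
W_min = 447000 × 41.00/331.00 = 55370 kJ.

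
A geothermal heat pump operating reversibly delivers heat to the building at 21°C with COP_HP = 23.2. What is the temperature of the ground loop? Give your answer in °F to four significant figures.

COP_HP = T_H/(T_H − T_C) gives T_H − T_C = T_H/COP.
With T_H = 294.15 K, T_C = 294.15 × (1 − 1/23.2) = 281.47 K.
Converting, 281.47 K = 46.98°F.

46.98 °F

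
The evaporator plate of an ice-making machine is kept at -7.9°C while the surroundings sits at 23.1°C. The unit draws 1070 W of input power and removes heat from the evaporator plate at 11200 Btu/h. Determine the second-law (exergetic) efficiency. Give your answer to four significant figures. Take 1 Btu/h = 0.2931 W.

Converting, Q̇_C = 11200 Btu/h = 3283 W, so COP_actual = Q̇_C/Ẇ = 3283/1070 = 3.068.
In absolute terms T_C = 265.25 K and T_H = 296.25 K, so ΔT = 31.00 K.
COP_Carnot = T_C/ΔT = 265.25/31.00 = 8.556.
η_II = COP_actual/COP_Carnot = 3.068/8.556 = 0.3586.

0.3586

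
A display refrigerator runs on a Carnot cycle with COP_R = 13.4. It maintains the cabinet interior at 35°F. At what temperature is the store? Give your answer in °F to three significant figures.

71.9 °F

COP_R = T_C/(T_H − T_C) gives T_H − T_C = T_C/COP.
With T_C = 274.82 K, T_H = 274.82 × (1 + 1/13.4) = 295.33 K.
Converting, 295.33 K = 71.92°F.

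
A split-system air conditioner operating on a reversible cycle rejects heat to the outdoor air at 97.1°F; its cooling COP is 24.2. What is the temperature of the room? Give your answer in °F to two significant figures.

75 °F

For a Carnot refrigerator COP_R = T_C/(T_H − T_C), so T_C = COP·T_H/(1 + COP).
With T_H = 309.32 K, T_C = 24.2 × 309.32/25.20 = 297.04 K.
Converting, 297.04 K = 75.01°F.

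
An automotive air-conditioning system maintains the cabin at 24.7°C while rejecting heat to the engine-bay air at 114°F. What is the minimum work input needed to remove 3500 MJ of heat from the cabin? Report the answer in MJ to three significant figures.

In absolute terms T_C = 297.85 K and T_H = 318.71 K, so ΔT = 20.86 K.
The reversible limit is COP_R = T_C/ΔT = 14.28, so W_min = Q_C/COP = Q_C·ΔT/T_C.
W_min = 3500 × 20.86/297.85 = 245.1 MJ.

245 MJ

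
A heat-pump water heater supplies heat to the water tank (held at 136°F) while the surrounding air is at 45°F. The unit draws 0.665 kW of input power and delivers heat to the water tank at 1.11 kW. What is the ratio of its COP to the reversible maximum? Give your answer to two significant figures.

0.25

COP_actual = Q̇_H/Ẇ = 1.110/0.6650 = 1.669.
In absolute terms T_C = 280.37 K and T_H = 330.93 K, so ΔT = 50.56 K.
COP_Carnot = T_H/ΔT = 330.93/50.56 = 6.546.
η_II = COP_actual/COP_Carnot = 1.669/6.546 = 0.2550.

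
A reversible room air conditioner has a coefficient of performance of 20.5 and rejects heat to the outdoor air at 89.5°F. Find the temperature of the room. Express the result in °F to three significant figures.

64.0 °F

For a Carnot refrigerator COP_R = T_C/(T_H − T_C), so T_C = COP·T_H/(1 + COP).
With T_H = 305.09 K, T_C = 20.5 × 305.09/21.50 = 290.90 K.
Converting, 290.90 K = 63.96°F.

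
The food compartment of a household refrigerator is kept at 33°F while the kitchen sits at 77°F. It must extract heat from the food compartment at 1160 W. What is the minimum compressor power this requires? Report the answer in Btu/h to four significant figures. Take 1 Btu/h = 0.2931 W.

353.5 Btu/h

In absolute terms T_C = 273.71 K and T_H = 298.15 K, so ΔT = 24.44 K.
COP_Carnot = T_C/ΔT = 273.71/24.44 = 11.20.
Ẇ_min = Q̇/COP_Carnot = 1160/11.20 = 103.6 W = 353.5 Btu/h.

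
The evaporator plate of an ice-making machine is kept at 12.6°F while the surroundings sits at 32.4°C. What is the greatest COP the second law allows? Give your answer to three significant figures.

In absolute terms T_C = 262.37 K and T_H = 305.55 K, so ΔT = 43.18 K.
For a reversible cycle, COP_Carnot = T_C/ΔT = 262.37/43.18 = 6.077.

6.08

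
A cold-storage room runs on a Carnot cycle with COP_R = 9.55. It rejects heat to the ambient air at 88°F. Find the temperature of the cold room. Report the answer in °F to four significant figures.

36.09 °F

For a Carnot refrigerator COP_R = T_C/(T_H − T_C), so T_C = COP·T_H/(1 + COP).
With T_H = 304.26 K, T_C = 9.55 × 304.26/10.55 = 275.42 K.
Converting, 275.42 K = 36.09°F.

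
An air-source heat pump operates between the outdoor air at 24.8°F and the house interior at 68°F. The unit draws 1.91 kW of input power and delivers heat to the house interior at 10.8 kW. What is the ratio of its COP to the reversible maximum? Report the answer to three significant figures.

COP_actual = Q̇_H/Ẇ = 10.80/1.910 = 5.654.
In absolute terms T_C = 269.15 K and T_H = 293.15 K, so ΔT = 24.00 K.
COP_Carnot = T_H/ΔT = 293.15/24.00 = 12.21.
η_II = COP_actual/COP_Carnot = 5.654/12.21 = 0.4629.

0.463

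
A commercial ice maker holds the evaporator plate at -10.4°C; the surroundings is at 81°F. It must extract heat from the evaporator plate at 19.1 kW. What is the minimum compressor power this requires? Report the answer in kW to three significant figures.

2.73 kW

In absolute terms T_C = 262.75 K and T_H = 300.37 K, so ΔT = 37.62 K.
COP_Carnot = T_C/ΔT = 262.75/37.62 = 6.984.
Ẇ_min = Q̇/COP_Carnot = 19.10/6.984 = 2.735 kW.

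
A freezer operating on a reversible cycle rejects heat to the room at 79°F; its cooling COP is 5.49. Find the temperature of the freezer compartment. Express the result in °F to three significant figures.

For a Carnot refrigerator COP_R = T_C/(T_H − T_C), so T_C = COP·T_H/(1 + COP).
With T_H = 299.26 K, T_C = 5.49 × 299.26/6.490 = 253.15 K.
Converting, 253.15 K = -4.00°F.

-4.00 °F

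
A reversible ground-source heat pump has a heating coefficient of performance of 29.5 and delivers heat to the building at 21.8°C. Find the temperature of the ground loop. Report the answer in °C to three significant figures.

COP_HP = T_H/(T_H − T_C) gives T_H − T_C = T_H/COP.
With T_H = 294.95 K, T_C = 294.95 × (1 − 1/29.5) = 284.95 K.
Converting, 284.95 K = 11.80°C.

11.8 °C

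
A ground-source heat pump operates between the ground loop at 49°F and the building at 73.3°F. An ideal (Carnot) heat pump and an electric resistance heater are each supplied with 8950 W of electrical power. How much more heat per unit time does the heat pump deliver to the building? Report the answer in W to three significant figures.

187000 W

In absolute terms T_C = 282.59 K and T_H = 296.09 K, so ΔT = 13.50 K.
COP_Carnot = T_H/ΔT = 296.09/13.50 = 21.93.
The heat pump delivers Q̇_H = COP × Ẇ = 196300 W; the resistance heater delivers Ẇ = 8950 W.
Extra = (COP − 1)·Ẇ = 187300 W.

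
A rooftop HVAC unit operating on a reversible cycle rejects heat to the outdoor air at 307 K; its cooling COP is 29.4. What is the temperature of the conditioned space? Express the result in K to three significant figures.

297 K

For a Carnot refrigerator COP_R = T_C/(T_H − T_C), so T_C = COP·T_H/(1 + COP).
With T_H = 307.00 K, T_C = 29.4 × 307.00/30.40 = 296.90 K.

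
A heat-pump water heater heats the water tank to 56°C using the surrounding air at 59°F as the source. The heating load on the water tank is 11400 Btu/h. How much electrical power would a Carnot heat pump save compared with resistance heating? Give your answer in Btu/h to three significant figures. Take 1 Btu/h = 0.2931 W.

9980 Btu/h

In absolute terms T_C = 288.15 K and T_H = 329.15 K, so ΔT = 41.00 K.
COP_Carnot = T_H/ΔT = 329.15/41.00 = 8.028.
Resistance heating needs Ẇ_res = Q̇_H = 11400 Btu/h; the reversible heat pump needs only Ẇ_hp = Q̇_H/COP = 1420 Btu/h.
Saving = 11400 − 1420 = 9980 Btu/h.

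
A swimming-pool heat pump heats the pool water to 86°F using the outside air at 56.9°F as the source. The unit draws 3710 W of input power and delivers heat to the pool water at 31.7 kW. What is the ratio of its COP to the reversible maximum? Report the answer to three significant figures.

Converting, Q̇_H = 31.70 kW = 31700 W, so COP_actual = Q̇_H/Ẇ = 31700/3710 = 8.544.
In absolute terms T_C = 286.98 K and T_H = 303.15 K, so ΔT = 16.17 K.
COP_Carnot = T_H/ΔT = 303.15/16.17 = 18.75.
η_II = COP_actual/COP_Carnot = 8.544/18.75 = 0.4557.

0.456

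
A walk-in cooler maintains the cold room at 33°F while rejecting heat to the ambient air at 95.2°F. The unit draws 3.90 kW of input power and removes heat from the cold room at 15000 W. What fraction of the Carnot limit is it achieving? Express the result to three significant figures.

0.486

Converting, Q̇_C = 15000 W = 15.00 kW, so COP_actual = Q̇_C/Ẇ = 15.00/3.900 = 3.846.
In absolute terms T_C = 273.71 K and T_H = 308.26 K, so ΔT = 34.56 K.
COP_Carnot = T_C/ΔT = 273.71/34.56 = 7.921.
η_II = COP_actual/COP_Carnot = 3.846/7.921 = 0.4856.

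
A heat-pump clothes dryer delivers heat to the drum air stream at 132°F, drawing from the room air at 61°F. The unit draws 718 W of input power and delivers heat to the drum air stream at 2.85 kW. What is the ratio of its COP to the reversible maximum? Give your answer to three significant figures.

Converting, Q̇_H = 2.850 kW = 2850 W, so COP_actual = Q̇_H/Ẇ = 2850/718.0 = 3.969.
In absolute terms T_C = 289.26 K and T_H = 328.71 K, so ΔT = 39.44 K.
COP_Carnot = T_H/ΔT = 328.71/39.44 = 8.333.
η_II = COP_actual/COP_Carnot = 3.969/8.333 = 0.4763.

0.476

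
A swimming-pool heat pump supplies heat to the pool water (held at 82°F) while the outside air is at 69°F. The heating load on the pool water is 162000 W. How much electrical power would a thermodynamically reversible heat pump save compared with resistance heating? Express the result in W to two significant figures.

160000 W

In absolute terms T_C = 293.71 K and T_H = 300.93 K, so ΔT = 7.222 K.
COP_Carnot = T_H/ΔT = 300.93/7.222 = 41.67.
Resistance heating needs Ẇ_res = Q̇_H = 162000 W; the reversible heat pump needs only Ẇ_hp = Q̇_H/COP = 3888 W.
Saving = 162000 − 3888 = 158100 W.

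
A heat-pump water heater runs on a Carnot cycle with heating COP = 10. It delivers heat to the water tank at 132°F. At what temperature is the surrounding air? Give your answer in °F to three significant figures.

COP_HP = T_H/(T_H − T_C) gives T_H − T_C = T_H/COP.
With T_H = 328.71 K, T_C = 328.71 × (1 − 1/10) = 295.83 K.
Converting, 295.83 K = 72.83°F.

72.8 °F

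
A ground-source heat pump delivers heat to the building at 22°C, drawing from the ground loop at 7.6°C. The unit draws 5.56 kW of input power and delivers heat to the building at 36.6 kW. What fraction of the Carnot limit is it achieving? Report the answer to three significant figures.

COP_actual = Q̇_H/Ẇ = 36.60/5.560 = 6.583.
In absolute terms T_C = 280.75 K and T_H = 295.15 K, so ΔT = 14.40 K.
COP_Carnot = T_H/ΔT = 295.15/14.40 = 20.50.
η_II = COP_actual/COP_Carnot = 6.583/20.50 = 0.3212.

0.321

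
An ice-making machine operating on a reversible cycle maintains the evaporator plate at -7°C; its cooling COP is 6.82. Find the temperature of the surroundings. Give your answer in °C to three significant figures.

COP_R = T_C/(T_H − T_C) gives T_H − T_C = T_C/COP.
With T_C = 266.15 K, T_H = 266.15 × (1 + 1/6.82) = 305.17 K.
Converting, 305.17 K = 32.02°C.

32.0 °C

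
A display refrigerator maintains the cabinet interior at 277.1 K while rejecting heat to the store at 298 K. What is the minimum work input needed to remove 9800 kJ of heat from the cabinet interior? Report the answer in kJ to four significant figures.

739.2 kJ

The reservoir spacing is ΔT = 298 − 277.1 = 20.90 K.
The reversible limit is COP_R = T_C/ΔT = 13.26, so W_min = Q_C/COP = Q_C·ΔT/T_C.
W_min = 9800 × 20.90/277.10 = 739.2 kJ.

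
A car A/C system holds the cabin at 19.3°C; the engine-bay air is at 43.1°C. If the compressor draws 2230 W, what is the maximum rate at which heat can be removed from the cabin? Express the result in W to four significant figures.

In absolute terms T_C = 292.45 K and T_H = 316.25 K, so ΔT = 23.80 K.
COP_Carnot = T_C/ΔT = 292.45/23.80 = 12.29.
Q̇_max = COP_Carnot × Ẇ = 12.29 × 2230 W = 27400 W.

27400 W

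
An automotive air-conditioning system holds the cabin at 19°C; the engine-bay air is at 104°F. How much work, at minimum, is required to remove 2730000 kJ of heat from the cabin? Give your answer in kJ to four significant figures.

In absolute terms T_C = 292.15 K and T_H = 313.15 K, so ΔT = 21.00 K.
The reversible limit is COP_R = T_C/ΔT = 13.91, so W_min = Q_C/COP = Q_C·ΔT/T_C.
W_min = 2730000 × 21.00/292.15 = 196200 kJ.

196200 kJ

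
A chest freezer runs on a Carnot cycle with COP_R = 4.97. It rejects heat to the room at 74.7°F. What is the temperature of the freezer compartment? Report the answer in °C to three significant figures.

-26.0 °C

For a Carnot refrigerator COP_R = T_C/(T_H − T_C), so T_C = COP·T_H/(1 + COP).
With T_H = 296.87 K, T_C = 4.97 × 296.87/5.970 = 247.14 K.
Converting, 247.14 K = -26.01°C.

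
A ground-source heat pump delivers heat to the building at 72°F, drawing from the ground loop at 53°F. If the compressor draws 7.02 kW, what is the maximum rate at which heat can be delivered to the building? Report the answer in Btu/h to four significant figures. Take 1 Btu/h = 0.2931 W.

670200 Btu/h

In absolute terms T_C = 284.82 K and T_H = 295.37 K, so ΔT = 10.56 K.
COP_Carnot = T_H/ΔT = 295.37/10.56 = 27.98.
Q̇_max = COP_Carnot × Ẇ = 27.98 × 7.020 kW = 196.4 kW = 670200 Btu/h.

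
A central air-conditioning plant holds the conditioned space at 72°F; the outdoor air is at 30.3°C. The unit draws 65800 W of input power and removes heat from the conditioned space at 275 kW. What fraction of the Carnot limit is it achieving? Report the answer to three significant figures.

0.114

Converting, Q̇_C = 275.0 kW = 275000 W, so COP_actual = Q̇_C/Ẇ = 275000/65800 = 4.179.
In absolute terms T_C = 295.37 K and T_H = 303.45 K, so ΔT = 8.078 K.
COP_Carnot = T_C/ΔT = 295.37/8.078 = 36.57.
η_II = COP_actual/COP_Carnot = 4.179/36.57 = 0.1143.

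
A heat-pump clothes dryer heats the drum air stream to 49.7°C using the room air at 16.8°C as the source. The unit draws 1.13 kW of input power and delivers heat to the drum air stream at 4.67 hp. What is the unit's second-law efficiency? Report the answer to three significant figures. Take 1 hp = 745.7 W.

Converting, Q̇_H = 4.670 hp = 3.482 kW, so COP_actual = Q̇_H/Ẇ = 3.482/1.130 = 3.082.
In absolute terms T_C = 289.95 K and T_H = 322.85 K, so ΔT = 32.90 K.
COP_Carnot = T_H/ΔT = 322.85/32.90 = 9.813.
η_II = COP_actual/COP_Carnot = 3.082/9.813 = 0.3140.

0.314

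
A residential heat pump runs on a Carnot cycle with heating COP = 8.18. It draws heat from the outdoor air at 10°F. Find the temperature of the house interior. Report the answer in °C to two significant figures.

COP_HP = T_H/(T_H − T_C) rearranges to T_H = COP·T_C/(COP − 1).
With T_C = 260.93 K, T_H = 8.18 × 260.93/7.180 = 297.27 K.
Converting, 297.27 K = 24.12°C.

24 °C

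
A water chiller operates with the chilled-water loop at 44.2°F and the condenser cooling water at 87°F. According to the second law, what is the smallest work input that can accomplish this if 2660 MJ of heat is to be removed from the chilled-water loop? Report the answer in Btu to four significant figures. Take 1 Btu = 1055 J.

214200 Btu

In absolute terms T_C = 279.93 K and T_H = 303.71 K, so ΔT = 23.78 K.
The reversible limit is COP_R = T_C/ΔT = 11.77, so W_min = Q_C/COP = Q_C·ΔT/T_C.
W_min = 2660 × 23.78/279.93 = 225.9 MJ = 214200 Btu.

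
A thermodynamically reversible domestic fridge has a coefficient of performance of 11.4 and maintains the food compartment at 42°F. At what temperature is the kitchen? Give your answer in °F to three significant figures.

COP_R = T_C/(T_H − T_C) gives T_H − T_C = T_C/COP.
With T_C = 278.71 K, T_H = 278.71 × (1 + 1/11.4) = 303.15 K.
Converting, 303.15 K = 86.01°F.

86.0 °F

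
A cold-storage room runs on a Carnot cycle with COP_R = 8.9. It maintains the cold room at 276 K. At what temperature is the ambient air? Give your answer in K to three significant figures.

307 K

COP_R = T_C/(T_H − T_C) gives T_H − T_C = T_C/COP.
With T_C = 276.00 K, T_H = 276.00 × (1 + 1/8.9) = 307.01 K.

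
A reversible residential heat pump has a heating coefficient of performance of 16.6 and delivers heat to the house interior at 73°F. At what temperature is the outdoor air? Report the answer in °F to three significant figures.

COP_HP = T_H/(T_H − T_C) gives T_H − T_C = T_H/COP.
With T_H = 295.93 K, T_C = 295.93 × (1 − 1/16.6) = 278.10 K.
Converting, 278.10 K = 40.91°F.

40.9 °F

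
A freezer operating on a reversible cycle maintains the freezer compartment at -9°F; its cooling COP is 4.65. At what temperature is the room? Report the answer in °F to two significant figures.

COP_R = T_C/(T_H − T_C) gives T_H − T_C = T_C/COP.
With T_C = 250.37 K, T_H = 250.37 × (1 + 1/4.65) = 304.22 K.
Converting, 304.22 K = 87.92°F.

88 °F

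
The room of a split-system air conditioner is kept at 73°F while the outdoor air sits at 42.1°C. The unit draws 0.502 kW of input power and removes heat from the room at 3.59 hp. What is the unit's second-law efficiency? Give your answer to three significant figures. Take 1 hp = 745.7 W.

Converting, Q̇_C = 3.590 hp = 2.677 kW, so COP_actual = Q̇_C/Ẇ = 2.677/0.5020 = 5.333.
In absolute terms T_C = 295.93 K and T_H = 315.25 K, so ΔT = 19.32 K.
COP_Carnot = T_C/ΔT = 295.93/19.32 = 15.32.
η_II = COP_actual/COP_Carnot = 5.333/15.32 = 0.3482.

0.348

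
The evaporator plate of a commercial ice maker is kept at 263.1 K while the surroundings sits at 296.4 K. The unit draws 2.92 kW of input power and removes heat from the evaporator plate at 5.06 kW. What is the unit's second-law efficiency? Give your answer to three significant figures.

COP_actual = Q̇_C/Ẇ = 5.060/2.920 = 1.733.
The reservoir spacing is ΔT = 296.4 − 263.1 = 33.30 K.
COP_Carnot = T_C/ΔT = 263.10/33.30 = 7.901.
η_II = COP_actual/COP_Carnot = 1.733/7.901 = 0.2193.

0.219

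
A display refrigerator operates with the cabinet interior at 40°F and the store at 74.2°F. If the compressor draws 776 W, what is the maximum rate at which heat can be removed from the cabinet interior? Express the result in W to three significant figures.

11300 W

In absolute terms T_C = 277.59 K and T_H = 296.59 K, so ΔT = 19.00 K.
COP_Carnot = T_C/ΔT = 277.59/19.00 = 14.61.
Q̇_max = COP_Carnot × Ẇ = 14.61 × 776.0 W = 11340 W.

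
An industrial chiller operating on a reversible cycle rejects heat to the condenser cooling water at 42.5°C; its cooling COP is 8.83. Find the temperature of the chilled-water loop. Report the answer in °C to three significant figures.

10.4 °C

For a Carnot refrigerator COP_R = T_C/(T_H − T_C), so T_C = COP·T_H/(1 + COP).
With T_H = 315.65 K, T_C = 8.83 × 315.65/9.830 = 283.54 K.
Converting, 283.54 K = 10.39°C.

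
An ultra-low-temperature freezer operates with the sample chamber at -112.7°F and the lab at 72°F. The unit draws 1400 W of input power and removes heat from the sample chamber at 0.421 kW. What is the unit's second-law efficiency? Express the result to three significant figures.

0.160

Converting, Q̇_C = 0.4210 kW = 421.0 W, so COP_actual = Q̇_C/Ẇ = 421.0/1400 = 0.3007.
In absolute terms T_C = 192.76 K and T_H = 295.37 K, so ΔT = 102.6 K.
COP_Carnot = T_C/ΔT = 192.76/102.6 = 1.879.
η_II = COP_actual/COP_Carnot = 0.3007/1.879 = 0.1601.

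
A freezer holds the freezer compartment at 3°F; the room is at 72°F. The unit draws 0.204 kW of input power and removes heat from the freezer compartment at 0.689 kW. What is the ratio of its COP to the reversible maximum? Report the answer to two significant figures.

0.50

COP_actual = Q̇_C/Ẇ = 0.6890/0.2040 = 3.377.
In absolute terms T_C = 257.04 K and T_H = 295.37 K, so ΔT = 38.33 K.
COP_Carnot = T_C/ΔT = 257.04/38.33 = 6.705.
η_II = COP_actual/COP_Carnot = 3.377/6.705 = 0.5037.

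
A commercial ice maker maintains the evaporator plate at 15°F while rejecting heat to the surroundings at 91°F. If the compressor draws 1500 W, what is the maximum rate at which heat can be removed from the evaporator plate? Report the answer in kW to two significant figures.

In absolute terms T_C = 263.71 K and T_H = 305.93 K, so ΔT = 42.22 K.
COP_Carnot = T_C/ΔT = 263.71/42.22 = 6.246.
Q̇_max = COP_Carnot × Ẇ = 6.246 × 1500 W = 9368 W = 9.368 kW.

9.4 kW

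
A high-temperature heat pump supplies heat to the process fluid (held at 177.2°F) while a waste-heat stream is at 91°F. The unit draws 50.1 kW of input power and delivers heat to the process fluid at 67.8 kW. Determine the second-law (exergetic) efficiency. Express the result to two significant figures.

0.18

COP_actual = Q̇_H/Ẇ = 67.80/50.10 = 1.353.
In absolute terms T_C = 305.93 K and T_H = 353.82 K, so ΔT = 47.89 K.
COP_Carnot = T_H/ΔT = 353.82/47.89 = 7.388.
η_II = COP_actual/COP_Carnot = 1.353/7.388 = 0.1832.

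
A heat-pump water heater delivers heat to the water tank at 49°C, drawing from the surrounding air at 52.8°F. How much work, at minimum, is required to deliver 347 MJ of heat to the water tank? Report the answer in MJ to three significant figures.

In absolute terms T_C = 284.71 K and T_H = 322.15 K, so ΔT = 37.44 K.
The reversible limit is COP_HP = T_H/ΔT = 8.603, so W_min = Q_H/COP = Q_H·ΔT/T_H.
W_min = 347.0 × 37.44/322.15 = 40.33 MJ.

40.3 MJ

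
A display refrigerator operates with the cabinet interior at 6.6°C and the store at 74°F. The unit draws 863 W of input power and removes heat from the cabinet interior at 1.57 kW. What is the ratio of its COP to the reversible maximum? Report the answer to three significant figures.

Converting, Q̇_C = 1.570 kW = 1570 W, so COP_actual = Q̇_C/Ẇ = 1570/863.0 = 1.819.
In absolute terms T_C = 279.75 K and T_H = 296.48 K, so ΔT = 16.73 K.
COP_Carnot = T_C/ΔT = 279.75/16.73 = 16.72.
η_II = COP_actual/COP_Carnot = 1.819/16.72 = 0.1088.

0.109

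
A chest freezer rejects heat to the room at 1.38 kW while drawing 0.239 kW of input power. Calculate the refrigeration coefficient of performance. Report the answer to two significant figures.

The first law gives Q̇_H = Q̇_C + Ẇ, so the three rates are Q̇_C = 1.141, Q̇_H = 1.380, Ẇ = 0.2390 kW.
COP_R = Q̇_C/Ẇ = 1.141/0.2390 = 4.774.

4.8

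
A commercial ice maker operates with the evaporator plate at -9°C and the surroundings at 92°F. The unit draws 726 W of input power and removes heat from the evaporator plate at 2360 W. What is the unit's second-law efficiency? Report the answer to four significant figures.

0.5210

COP_actual = Q̇_C/Ẇ = 2360/726.0 = 3.251.
In absolute terms T_C = 264.15 K and T_H = 306.48 K, so ΔT = 42.33 K.
COP_Carnot = T_C/ΔT = 264.15/42.33 = 6.240.
η_II = COP_actual/COP_Carnot = 3.251/6.240 = 0.5210.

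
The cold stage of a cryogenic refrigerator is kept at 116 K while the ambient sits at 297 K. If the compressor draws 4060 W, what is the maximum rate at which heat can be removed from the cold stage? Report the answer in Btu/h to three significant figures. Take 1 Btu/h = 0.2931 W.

8880 Btu/h

The reservoir spacing is ΔT = 297 − 116 = 181.0 K.
COP_Carnot = T_C/ΔT = 116.00/181.0 = 0.6409.
Q̇_max = COP_Carnot × Ẇ = 0.6409 × 4060 W = 2602 W = 8877 Btu/h.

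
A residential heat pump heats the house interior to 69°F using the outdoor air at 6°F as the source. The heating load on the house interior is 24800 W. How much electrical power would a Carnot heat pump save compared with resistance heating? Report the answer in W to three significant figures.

In absolute terms T_C = 258.71 K and T_H = 293.71 K, so ΔT = 35.00 K.
COP_Carnot = T_H/ΔT = 293.71/35.00 = 8.392.
Resistance heating needs Ẇ_res = Q̇_H = 24800 W; the reversible heat pump needs only Ẇ_hp = Q̇_H/COP = 2955 W.
Saving = 24800 − 2955 = 21840 W.

21800 W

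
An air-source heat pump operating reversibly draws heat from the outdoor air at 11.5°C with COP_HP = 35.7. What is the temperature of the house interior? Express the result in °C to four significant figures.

19.70 °C

COP_HP = T_H/(T_H − T_C) rearranges to T_H = COP·T_C/(COP − 1).
With T_C = 284.65 K, T_H = 35.7 × 284.65/34.70 = 292.85 K.
Converting, 292.85 K = 19.70°C.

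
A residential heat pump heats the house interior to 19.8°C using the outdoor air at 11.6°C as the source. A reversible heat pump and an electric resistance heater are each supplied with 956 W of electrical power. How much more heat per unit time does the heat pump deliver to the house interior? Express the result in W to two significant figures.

33000 W

In absolute terms T_C = 284.75 K and T_H = 292.95 K, so ΔT = 8.200 K.
COP_Carnot = T_H/ΔT = 292.95/8.200 = 35.73.
The heat pump delivers Q̇_H = COP × Ẇ = 34150 W; the resistance heater delivers Ẇ = 956.0 W.
Extra = (COP − 1)·Ẇ = 33200 W.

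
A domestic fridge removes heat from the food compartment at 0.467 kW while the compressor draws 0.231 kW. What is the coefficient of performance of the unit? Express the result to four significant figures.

2.022

The first law gives Q̇_H = Q̇_C + Ẇ, so the three rates are Q̇_C = 0.4670, Q̇_H = 0.6980, Ẇ = 0.2310 kW.
COP_R = Q̇_C/Ẇ = 0.4670/0.2310 = 2.022.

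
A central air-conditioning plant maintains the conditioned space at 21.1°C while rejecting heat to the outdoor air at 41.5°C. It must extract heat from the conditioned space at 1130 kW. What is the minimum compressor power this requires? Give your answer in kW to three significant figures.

In absolute terms T_C = 294.25 K and T_H = 314.65 K, so ΔT = 20.40 K.
COP_Carnot = T_C/ΔT = 294.25/20.40 = 14.42.
Ẇ_min = Q̇/COP_Carnot = 1130/14.42 = 78.34 kW.

78.3 kW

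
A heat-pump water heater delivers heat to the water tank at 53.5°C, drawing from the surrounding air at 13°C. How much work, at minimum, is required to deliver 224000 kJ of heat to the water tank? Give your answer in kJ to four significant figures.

In absolute terms T_C = 286.15 K and T_H = 326.65 K, so ΔT = 40.50 K.
The reversible limit is COP_HP = T_H/ΔT = 8.065, so W_min = Q_H/COP = Q_H·ΔT/T_H.
W_min = 224000 × 40.50/326.65 = 27770 kJ.

27770 kJ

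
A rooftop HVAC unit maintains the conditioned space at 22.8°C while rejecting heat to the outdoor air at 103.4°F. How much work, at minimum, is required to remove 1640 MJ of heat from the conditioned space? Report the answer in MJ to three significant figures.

In absolute terms T_C = 295.95 K and T_H = 312.82 K, so ΔT = 16.87 K.
The reversible limit is COP_R = T_C/ΔT = 17.55, so W_min = Q_C/COP = Q_C·ΔT/T_C.
W_min = 1640 × 16.87/295.95 = 93.47 MJ.

93.5 MJ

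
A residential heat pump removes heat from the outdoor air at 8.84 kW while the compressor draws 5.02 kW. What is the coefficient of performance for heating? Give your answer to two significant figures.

2.8

The first law gives Q̇_H = Q̇_C + Ẇ, so the three rates are Q̇_C = 8.840, Q̇_H = 13.86, Ẇ = 5.020 kW.
COP_HP = Q̇_H/Ẇ = 13.86/5.020 = 2.761.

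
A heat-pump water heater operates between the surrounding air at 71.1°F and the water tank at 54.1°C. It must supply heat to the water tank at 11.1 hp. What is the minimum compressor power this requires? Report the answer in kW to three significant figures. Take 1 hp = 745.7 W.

0.819 kW

In absolute terms T_C = 294.87 K and T_H = 327.25 K, so ΔT = 32.38 K.
COP_Carnot = T_H/ΔT = 327.25/32.38 = 10.11.
Ẇ_min = Q̇/COP_Carnot = 11.10/10.11 = 1.098 hp = 0.8189 kW.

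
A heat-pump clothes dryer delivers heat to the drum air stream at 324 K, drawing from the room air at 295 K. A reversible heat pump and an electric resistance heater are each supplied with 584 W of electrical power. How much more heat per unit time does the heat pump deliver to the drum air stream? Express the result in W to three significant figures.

The reservoir spacing is ΔT = 324 − 295 = 29.00 K.
COP_Carnot = T_H/ΔT = 324.00/29.00 = 11.17.
The heat pump delivers Q̇_H = COP × Ẇ = 6525 W; the resistance heater delivers Ẇ = 584.0 W.
Extra = (COP − 1)·Ẇ = 5941 W.

5940 W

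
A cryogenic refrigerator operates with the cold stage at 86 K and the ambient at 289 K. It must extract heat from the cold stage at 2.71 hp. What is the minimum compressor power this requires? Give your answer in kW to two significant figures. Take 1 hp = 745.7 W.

4.8 kW

The reservoir spacing is ΔT = 289 − 86 = 203.0 K.
COP_Carnot = T_C/ΔT = 86.00/203.0 = 0.4236.
Ẇ_min = Q̇/COP_Carnot = 2.710/0.4236 = 6.397 hp = 4.770 kW.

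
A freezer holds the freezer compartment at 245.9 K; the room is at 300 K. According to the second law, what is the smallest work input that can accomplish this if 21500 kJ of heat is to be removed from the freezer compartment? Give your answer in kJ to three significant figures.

4730 kJ

The reservoir spacing is ΔT = 300 − 245.9 = 54.10 K.
The reversible limit is COP_R = T_C/ΔT = 4.545, so W_min = Q_C/COP = Q_C·ΔT/T_C.
W_min = 21500 × 54.10/245.90 = 4730 kJ.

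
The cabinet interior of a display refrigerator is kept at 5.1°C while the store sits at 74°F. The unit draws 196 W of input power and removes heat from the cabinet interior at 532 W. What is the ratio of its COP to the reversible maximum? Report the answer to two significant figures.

0.18

COP_actual = Q̇_C/Ẇ = 532.0/196.0 = 2.714.
In absolute terms T_C = 278.25 K and T_H = 296.48 K, so ΔT = 18.23 K.
COP_Carnot = T_C/ΔT = 278.25/18.23 = 15.26.
η_II = COP_actual/COP_Carnot = 2.714/15.26 = 0.1779.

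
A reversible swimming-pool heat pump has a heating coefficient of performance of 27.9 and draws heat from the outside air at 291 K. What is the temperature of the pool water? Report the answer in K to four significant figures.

COP_HP = T_H/(T_H − T_C) rearranges to T_H = COP·T_C/(COP − 1).
With T_C = 291.00 K, T_H = 27.9 × 291.00/26.90 = 301.82 K.

301.8 K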